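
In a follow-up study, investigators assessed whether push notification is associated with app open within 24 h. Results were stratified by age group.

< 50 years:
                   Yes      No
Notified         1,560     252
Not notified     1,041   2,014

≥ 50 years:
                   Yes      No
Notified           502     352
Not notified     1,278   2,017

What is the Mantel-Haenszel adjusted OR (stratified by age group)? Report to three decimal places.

OR_MH = Σ(aᵢdᵢ/nᵢ) / Σ(bᵢcᵢ/nᵢ), where nᵢ is the stratum total.
Stratum 1 (< 50 years): n = 4867; a·d/n = 1560·2014/4867 = 645.5393; b·c/n = 252·1041/4867 = 53.9001
Stratum 2 (≥ 50 years): n = 4149; a·d/n = 502·2017/4149 = 244.0429; b·c/n = 352·1278/4149 = 108.4252
OR_MH = (645.5393 + 244.0429) / (53.9001 + 108.4252) = 889.5822 / 162.3253 = 5.48024

5.480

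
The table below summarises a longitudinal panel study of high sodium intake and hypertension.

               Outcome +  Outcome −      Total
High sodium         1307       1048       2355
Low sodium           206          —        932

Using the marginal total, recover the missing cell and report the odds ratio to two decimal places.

4.40

The missing cell is in the unexposed row: 932 − 206 = 726.
So a = 1307, b = 1048, c = 206, d = 726.
OR = (a·d)/(b·c) = (1307 × 726) / (1048 × 206) = 948882 / 215888 = 4.39525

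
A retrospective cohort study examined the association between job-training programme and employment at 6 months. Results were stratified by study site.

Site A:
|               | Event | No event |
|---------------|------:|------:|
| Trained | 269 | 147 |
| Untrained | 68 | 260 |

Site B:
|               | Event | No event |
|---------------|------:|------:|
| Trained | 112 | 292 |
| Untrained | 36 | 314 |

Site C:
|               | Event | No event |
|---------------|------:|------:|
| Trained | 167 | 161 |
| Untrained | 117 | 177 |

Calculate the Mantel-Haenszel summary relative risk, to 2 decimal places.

RR_MH = Σ(aᵢ·n₀ᵢ/nᵢ) / Σ(cᵢ·n₁ᵢ/nᵢ), with n₁ᵢ = aᵢ+bᵢ (exposed), n₀ᵢ = cᵢ+dᵢ (unexposed), nᵢ = n₁ᵢ+n₀ᵢ.
Stratum 1 (Site A): n₁ = 416, n₀ = 328, n = 744; a·n₀/n = 269·328/744 = 118.5914; c·n₁/n = 68·416/744 = 38.0215
Stratum 2 (Site B): n₁ = 404, n₀ = 350, n = 754; a·n₀/n = 112·350/754 = 51.9894; c·n₁/n = 36·404/754 = 19.2891
Stratum 3 (Site C): n₁ = 328, n₀ = 294, n = 622; a·n₀/n = 167·294/622 = 78.9357; c·n₁/n = 117·328/622 = 61.6977
RR_MH = (118.5914 + 51.9894 + 78.9357) / (38.0215 + 19.2891 + 61.6977) = 249.5165 / 119.0084 = 2.09663

2.10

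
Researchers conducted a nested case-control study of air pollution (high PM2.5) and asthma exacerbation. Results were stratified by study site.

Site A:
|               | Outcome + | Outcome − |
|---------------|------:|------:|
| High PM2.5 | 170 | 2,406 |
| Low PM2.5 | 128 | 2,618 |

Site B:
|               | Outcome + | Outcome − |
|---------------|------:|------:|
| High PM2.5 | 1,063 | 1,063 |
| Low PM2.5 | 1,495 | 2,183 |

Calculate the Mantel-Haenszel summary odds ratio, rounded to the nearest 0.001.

1.458

OR_MH = Σ(aᵢdᵢ/nᵢ) / Σ(bᵢcᵢ/nᵢ), where nᵢ is the stratum total.
Stratum 1 (Site A): n = 5322; a·d/n = 170·2618/5322 = 83.6265; b·c/n = 2406·128/5322 = 57.8670
Stratum 2 (Site B): n = 5804; a·d/n = 1063·2183/5804 = 399.8155; b·c/n = 1063·1495/5804 = 273.8086
OR_MH = (83.6265 + 399.8155) / (57.8670 + 273.8086) = 483.4419 / 331.6755 = 1.45757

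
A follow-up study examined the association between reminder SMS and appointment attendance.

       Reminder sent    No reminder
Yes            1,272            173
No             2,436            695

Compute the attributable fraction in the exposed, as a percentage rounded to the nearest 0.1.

Reading the table with exposure as columns: a = 1272 (Reminder sent, case), b = 2436 (Reminder sent, non-case), c = 173 (No reminder, case), d = 695.
Risk in exposed = 1272/3708 = 0.34304; risk in unexposed = 173/868 = 0.19931.
RR = 0.34304/0.19931 = 1.72116
AR% = (RR − 1)/RR × 100 = (1.72116 − 1)/1.72116 × 100 = 41.8996%

41.9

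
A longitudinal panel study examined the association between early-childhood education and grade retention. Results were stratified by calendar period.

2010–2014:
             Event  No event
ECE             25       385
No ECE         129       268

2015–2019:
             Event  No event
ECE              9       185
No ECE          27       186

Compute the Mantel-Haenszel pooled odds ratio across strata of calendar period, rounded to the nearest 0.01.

OR_MH = Σ(aᵢdᵢ/nᵢ) / Σ(bᵢcᵢ/nᵢ), where nᵢ is the stratum total.
Stratum 1 (2010–2014): n = 807; a·d/n = 25·268/807 = 8.3024; b·c/n = 385·129/807 = 61.5428
Stratum 2 (2015–2019): n = 407; a·d/n = 9·186/407 = 4.1130; b·c/n = 185·27/407 = 12.2727
OR_MH = (8.3024 + 4.1130) / (61.5428 + 12.2727) = 12.4154 / 73.8155 = 0.16819

0.17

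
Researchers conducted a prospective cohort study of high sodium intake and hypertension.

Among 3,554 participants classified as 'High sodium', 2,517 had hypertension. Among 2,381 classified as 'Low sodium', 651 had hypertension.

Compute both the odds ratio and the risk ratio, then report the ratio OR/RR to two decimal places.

From the description: a = 2517, b = 1037, c = 651, d = 1730.
OR = (2517·1730)/(1037·651) = 4354410/675087 = 6.45015
Risk in exposed = 2517/3554 = 0.70822; risk in unexposed = 651/2381 = 0.27341; RR = 2.59027
OR/RR = 6.45015 / 2.59027 = 2.49015
The outcome is not rare, so the OR lies further from 1 than the RR.

2.49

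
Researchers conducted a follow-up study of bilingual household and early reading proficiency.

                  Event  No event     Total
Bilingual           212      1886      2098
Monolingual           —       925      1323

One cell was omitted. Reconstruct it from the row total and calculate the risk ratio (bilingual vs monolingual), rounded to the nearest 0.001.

The missing cell is in the unexposed row: 1323 − 925 = 398.
So a = 212, b = 1886, c = 398, d = 925.
RR = [a/(a+b)] / [c/(c+d)] = (212/2098) / (398/1323) = 0.10105/0.30083 = 0.33590

0.336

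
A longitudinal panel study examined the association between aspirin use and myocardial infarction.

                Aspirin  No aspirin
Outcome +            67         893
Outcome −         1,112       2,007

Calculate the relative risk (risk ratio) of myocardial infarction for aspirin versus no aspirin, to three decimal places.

Reading the table with exposure as columns: a = 67 (Aspirin, case), b = 1112 (Aspirin, non-case), c = 893 (No aspirin, case), d = 2007.
Risk in exposed = 67/1179 = 0.05683; risk in unexposed = 893/2900 = 0.30793.
RR = 0.05683 / 0.30793 = 0.18455
The risk is 82% lower among the exposed than among the unexposed.

0.185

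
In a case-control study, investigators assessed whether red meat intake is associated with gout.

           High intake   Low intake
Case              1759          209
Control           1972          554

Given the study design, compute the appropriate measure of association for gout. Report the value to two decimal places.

Reading the table with exposure as columns: a = 1759 (High intake, case), b = 1972 (High intake, non-case), c = 209 (Low intake, case), d = 554.
This is a case-control study: participants were sampled on outcome status, so risks in the source population cannot be estimated directly — relative risk is not valid here. The odds ratio is the appropriate measure.
OR = (a·d)/(b·c) = (1759 × 554) / (1972 × 209) = 974486 / 412148 = 2.36441

2.36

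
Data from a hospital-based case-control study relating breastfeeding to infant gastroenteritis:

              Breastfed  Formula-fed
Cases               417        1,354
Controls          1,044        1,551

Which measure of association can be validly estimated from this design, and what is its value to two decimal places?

Reading the table with exposure as columns: a = 417 (Breastfed, case), b = 1044 (Breastfed, non-case), c = 1354 (Formula-fed, case), d = 1551.
This is a hospital-based case-control study: participants were sampled on outcome status, so risks in the source population cannot be estimated directly — relative risk is not valid here. The odds ratio is the appropriate measure.
OR = (a·d)/(b·c) = (417 × 1551) / (1044 × 1354) = 646767 / 1413576 = 0.45754

0.46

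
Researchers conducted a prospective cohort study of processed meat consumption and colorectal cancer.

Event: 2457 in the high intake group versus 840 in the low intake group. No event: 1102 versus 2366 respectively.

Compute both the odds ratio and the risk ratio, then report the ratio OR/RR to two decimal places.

From the description: a = 2457, b = 1102, c = 840, d = 2366.
OR = (2457·2366)/(1102·840) = 5813262/925680 = 6.27999
Risk in exposed = 2457/3559 = 0.69036; risk in unexposed = 840/3206 = 0.26201; RR = 2.63488
OR/RR = 6.27999 / 2.63488 = 2.38340
The outcome is not rare, so the OR lies further from 1 than the RR.

2.38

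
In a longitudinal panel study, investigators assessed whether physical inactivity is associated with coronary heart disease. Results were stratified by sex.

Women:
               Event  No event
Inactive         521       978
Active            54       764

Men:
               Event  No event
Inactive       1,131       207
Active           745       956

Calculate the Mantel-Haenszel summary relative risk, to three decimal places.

2.251

RR_MH = Σ(aᵢ·n₀ᵢ/nᵢ) / Σ(cᵢ·n₁ᵢ/nᵢ), with n₁ᵢ = aᵢ+bᵢ (exposed), n₀ᵢ = cᵢ+dᵢ (unexposed), nᵢ = n₁ᵢ+n₀ᵢ.
Stratum 1 (Women): n₁ = 1499, n₀ = 818, n = 2317; a·n₀/n = 521·818/2317 = 183.9353; c·n₁/n = 54·1499/2317 = 34.9357
Stratum 2 (Men): n₁ = 1338, n₀ = 1701, n = 3039; a·n₀/n = 1131·1701/3039 = 633.0474; c·n₁/n = 745·1338/3039 = 328.0059
RR_MH = (183.9353 + 633.0474) / (34.9357 + 328.0059) = 816.9826 / 362.9416 = 2.25100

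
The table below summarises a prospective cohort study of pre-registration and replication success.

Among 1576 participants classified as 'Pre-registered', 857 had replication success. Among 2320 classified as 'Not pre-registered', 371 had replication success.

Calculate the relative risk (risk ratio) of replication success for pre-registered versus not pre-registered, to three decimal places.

From the description: a = 857, b = 719, c = 371, d = 1949.
Risk in exposed = 857/1576 = 0.54378; risk in unexposed = 371/2320 = 0.15991.
RR = 0.54378 / 0.15991 = 3.40047
The risk among the exposed is 3.40 times that among the unexposed.

3.400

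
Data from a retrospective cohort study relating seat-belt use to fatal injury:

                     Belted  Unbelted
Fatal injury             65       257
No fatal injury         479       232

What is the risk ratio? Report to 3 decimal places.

Reading the table with exposure as columns: a = 65 (Belted, case), b = 479 (Belted, non-case), c = 257 (Unbelted, case), d = 232.
Risk in exposed = 65/544 = 0.11949; risk in unexposed = 257/489 = 0.52556.
RR = 0.11949 / 0.52556 = 0.22735
The risk is 77% lower among the exposed than among the unexposed.

0.227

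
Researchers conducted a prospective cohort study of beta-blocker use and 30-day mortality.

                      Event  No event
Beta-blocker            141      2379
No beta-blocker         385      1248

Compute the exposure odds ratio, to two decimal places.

Cells: a = 141, b = 2379, c = 385, d = 1248.
OR = (a·d)/(b·c) = (141 × 1248) / (2379 × 385) = 175968 / 915915 = 0.19212
Exposure is associated with lower odds of 30-day mortality (OR = 0.19 < 1).

0.19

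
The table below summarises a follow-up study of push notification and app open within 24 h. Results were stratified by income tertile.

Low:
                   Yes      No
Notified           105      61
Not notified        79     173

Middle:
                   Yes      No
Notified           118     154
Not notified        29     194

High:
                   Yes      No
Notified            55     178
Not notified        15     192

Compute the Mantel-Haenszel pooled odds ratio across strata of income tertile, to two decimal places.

OR_MH = Σ(aᵢdᵢ/nᵢ) / Σ(bᵢcᵢ/nᵢ), where nᵢ is the stratum total.
Stratum 1 (Low): n = 418; a·d/n = 105·173/418 = 43.4569; b·c/n = 61·79/418 = 11.5287
Stratum 2 (Middle): n = 495; a·d/n = 118·194/495 = 46.2465; b·c/n = 154·29/495 = 9.0222
Stratum 3 (High): n = 440; a·d/n = 55·192/440 = 24.0000; b·c/n = 178·15/440 = 6.0682
OR_MH = (43.4569 + 46.2465 + 24.0000) / (11.5287 + 9.0222 + 6.0682) = 113.7034 / 26.6191 = 4.27149

4.27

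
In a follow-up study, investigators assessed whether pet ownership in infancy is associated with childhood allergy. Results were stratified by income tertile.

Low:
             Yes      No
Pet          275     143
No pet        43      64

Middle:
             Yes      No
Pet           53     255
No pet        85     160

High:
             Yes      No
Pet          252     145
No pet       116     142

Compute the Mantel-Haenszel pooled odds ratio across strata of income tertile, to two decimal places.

OR_MH = Σ(aᵢdᵢ/nᵢ) / Σ(bᵢcᵢ/nᵢ), where nᵢ is the stratum total.
Stratum 1 (Low): n = 525; a·d/n = 275·64/525 = 33.5238; b·c/n = 143·43/525 = 11.7124
Stratum 2 (Middle): n = 553; a·d/n = 53·160/553 = 15.3345; b·c/n = 255·85/553 = 39.1953
Stratum 3 (High): n = 655; a·d/n = 252·142/655 = 54.6321; b·c/n = 145·116/655 = 25.6794
OR_MH = (33.5238 + 15.3345 + 54.6321) / (11.7124 + 39.1953 + 25.6794) = 103.4904 / 76.5871 = 1.35128

1.35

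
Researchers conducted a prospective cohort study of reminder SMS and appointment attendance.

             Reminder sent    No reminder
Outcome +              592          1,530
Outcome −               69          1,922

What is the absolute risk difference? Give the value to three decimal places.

0.452

Reading the table with exposure as columns: a = 592 (Reminder sent, case), b = 69 (Reminder sent, non-case), c = 1530 (No reminder, case), d = 1922.
Risk in exposed = 592/661 = 0.895613; risk in unexposed = 1530/3452 = 0.443221.
Risk difference = 0.895613 − 0.443221 = 0.452391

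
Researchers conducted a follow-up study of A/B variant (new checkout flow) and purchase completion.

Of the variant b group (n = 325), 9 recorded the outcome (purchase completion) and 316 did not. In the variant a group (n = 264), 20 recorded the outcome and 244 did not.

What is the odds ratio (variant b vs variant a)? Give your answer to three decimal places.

From the description: a = 9, b = 316, c = 20, d = 244.
OR = (a·d)/(b·c) = (9 × 244) / (316 × 20) = 2196 / 6320 = 0.34747
Exposure is associated with lower odds of purchase completion (OR = 0.35 < 1).

0.347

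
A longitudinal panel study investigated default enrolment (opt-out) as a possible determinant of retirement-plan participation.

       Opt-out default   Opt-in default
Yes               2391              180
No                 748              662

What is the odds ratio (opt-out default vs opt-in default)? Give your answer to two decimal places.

Reading the table with exposure as columns: a = 2391 (Opt-out default, case), b = 748 (Opt-out default, non-case), c = 180 (Opt-in default, case), d = 662.
OR = (a·d)/(b·c) = (2391 × 662) / (748 × 180) = 1582842 / 134640 = 11.75611
The odds of retirement-plan participation are about 11.76 times as high in the opt-out default group.

11.76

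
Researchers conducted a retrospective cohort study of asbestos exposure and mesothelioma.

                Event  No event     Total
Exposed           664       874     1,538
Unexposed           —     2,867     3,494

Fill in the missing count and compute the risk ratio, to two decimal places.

The missing cell is in the unexposed row: 3494 − 2867 = 627.
So a = 664, b = 874, c = 627, d = 2867.
RR = [a/(a+b)] / [c/(c+d)] = (664/1538) / (627/3494) = 0.43173/0.17945 = 2.40584

2.41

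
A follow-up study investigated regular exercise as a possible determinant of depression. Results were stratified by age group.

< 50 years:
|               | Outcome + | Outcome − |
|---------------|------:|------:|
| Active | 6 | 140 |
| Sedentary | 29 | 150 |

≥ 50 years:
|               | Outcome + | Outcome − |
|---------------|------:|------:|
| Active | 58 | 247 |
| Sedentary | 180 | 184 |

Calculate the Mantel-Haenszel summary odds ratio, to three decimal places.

OR_MH = Σ(aᵢdᵢ/nᵢ) / Σ(bᵢcᵢ/nᵢ), where nᵢ is the stratum total.
Stratum 1 (< 50 years): n = 325; a·d/n = 6·150/325 = 2.7692; b·c/n = 140·29/325 = 12.4923
Stratum 2 (≥ 50 years): n = 669; a·d/n = 58·184/669 = 15.9522; b·c/n = 247·180/669 = 66.4574
OR_MH = (2.7692 + 15.9522) / (12.4923 + 66.4574) = 18.7214 / 78.9497 = 0.23713

0.237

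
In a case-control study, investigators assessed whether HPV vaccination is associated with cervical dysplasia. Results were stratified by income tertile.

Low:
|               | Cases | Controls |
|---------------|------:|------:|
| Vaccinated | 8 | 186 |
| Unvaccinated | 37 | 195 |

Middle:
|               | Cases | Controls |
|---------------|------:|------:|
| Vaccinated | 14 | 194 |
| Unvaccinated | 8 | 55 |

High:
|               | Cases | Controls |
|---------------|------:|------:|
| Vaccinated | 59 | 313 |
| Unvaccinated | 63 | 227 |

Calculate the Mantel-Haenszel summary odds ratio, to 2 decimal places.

0.52

OR_MH = Σ(aᵢdᵢ/nᵢ) / Σ(bᵢcᵢ/nᵢ), where nᵢ is the stratum total.
Stratum 1 (Low): n = 426; a·d/n = 8·195/426 = 3.6620; b·c/n = 186·37/426 = 16.1549
Stratum 2 (Middle): n = 271; a·d/n = 14·55/271 = 2.8413; b·c/n = 194·8/271 = 5.7269
Stratum 3 (High): n = 662; a·d/n = 59·227/662 = 20.2311; b·c/n = 313·63/662 = 29.7870
OR_MH = (3.6620 + 2.8413 + 20.2311) / (16.1549 + 5.7269 + 29.7870) = 26.7344 / 51.6689 = 0.51742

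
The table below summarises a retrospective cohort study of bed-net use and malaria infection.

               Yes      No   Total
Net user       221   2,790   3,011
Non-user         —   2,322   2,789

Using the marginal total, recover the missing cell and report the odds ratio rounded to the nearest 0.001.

The missing cell is in the unexposed row: 2789 − 2322 = 467.
So a = 221, b = 2790, c = 467, d = 2322.
OR = (a·d)/(b·c) = (221 × 2322) / (2790 × 467) = 513162 / 1302930 = 0.39385

0.394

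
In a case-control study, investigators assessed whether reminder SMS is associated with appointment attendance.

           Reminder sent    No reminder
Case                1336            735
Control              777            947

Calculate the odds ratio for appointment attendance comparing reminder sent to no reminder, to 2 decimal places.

2.22

Reading the table with exposure as columns: a = 1336 (Reminder sent, case), b = 777 (Reminder sent, non-case), c = 735 (No reminder, case), d = 947.
OR = (a·d)/(b·c) = (1336 × 947) / (777 × 735) = 1265192 / 571095 = 2.21538
The odds of appointment attendance are about 2.22 times as high in the reminder sent group.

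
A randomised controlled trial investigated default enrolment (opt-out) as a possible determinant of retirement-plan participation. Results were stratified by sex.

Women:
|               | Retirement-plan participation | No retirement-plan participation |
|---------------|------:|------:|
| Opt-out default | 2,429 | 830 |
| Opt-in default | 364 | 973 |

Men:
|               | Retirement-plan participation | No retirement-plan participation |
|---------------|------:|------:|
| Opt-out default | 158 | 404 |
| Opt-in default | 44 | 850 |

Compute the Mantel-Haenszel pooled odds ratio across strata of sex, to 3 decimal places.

OR_MH = Σ(aᵢdᵢ/nᵢ) / Σ(bᵢcᵢ/nᵢ), where nᵢ is the stratum total.
Stratum 1 (Women): n = 4596; a·d/n = 2429·973/4596 = 514.2335; b·c/n = 830·364/4596 = 65.7354
Stratum 2 (Men): n = 1456; a·d/n = 158·850/1456 = 92.2390; b·c/n = 404·44/1456 = 12.2088
OR_MH = (514.2335 + 92.2390) / (65.7354 + 12.2088) = 606.4725 / 77.9442 = 7.78085

7.781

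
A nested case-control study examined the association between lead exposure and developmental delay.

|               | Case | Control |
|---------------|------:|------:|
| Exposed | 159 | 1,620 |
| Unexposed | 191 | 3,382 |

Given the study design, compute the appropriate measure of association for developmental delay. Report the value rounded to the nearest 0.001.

Cells: a = 159, b = 1620, c = 191, d = 3382.
This is a nested case-control study: participants were sampled on outcome status, so risks in the source population cannot be estimated directly — relative risk is not valid here. The odds ratio is the appropriate measure.
OR = (a·d)/(b·c) = (159 × 3382) / (1620 × 191) = 537738 / 309420 = 1.73789

1.738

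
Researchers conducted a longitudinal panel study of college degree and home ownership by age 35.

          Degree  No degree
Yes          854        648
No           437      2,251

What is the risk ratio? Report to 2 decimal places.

2.96

Reading the table with exposure as columns: a = 854 (Degree, case), b = 437 (Degree, non-case), c = 648 (No degree, case), d = 2251.
Risk in exposed = 854/1291 = 0.66150; risk in unexposed = 648/2899 = 0.22353.
RR = 0.66150 / 0.22353 = 2.95941
The risk among the exposed is 2.96 times that among the unexposed.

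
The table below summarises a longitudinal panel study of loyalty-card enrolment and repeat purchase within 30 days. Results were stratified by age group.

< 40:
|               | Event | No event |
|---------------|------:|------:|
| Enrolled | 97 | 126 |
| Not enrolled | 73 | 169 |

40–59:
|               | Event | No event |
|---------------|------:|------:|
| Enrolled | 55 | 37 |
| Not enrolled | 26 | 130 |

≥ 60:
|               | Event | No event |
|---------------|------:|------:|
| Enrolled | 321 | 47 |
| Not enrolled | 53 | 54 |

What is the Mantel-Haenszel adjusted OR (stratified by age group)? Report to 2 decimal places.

3.48

OR_MH = Σ(aᵢdᵢ/nᵢ) / Σ(bᵢcᵢ/nᵢ), where nᵢ is the stratum total.
Stratum 1 (< 40): n = 465; a·d/n = 97·169/465 = 35.2538; b·c/n = 126·73/465 = 19.7806
Stratum 2 (40–59): n = 248; a·d/n = 55·130/248 = 28.8306; b·c/n = 37·26/248 = 3.8790
Stratum 3 (≥ 60): n = 475; a·d/n = 321·54/475 = 36.4926; b·c/n = 47·53/475 = 5.2442
OR_MH = (35.2538 + 28.8306 + 36.4926) / (19.7806 + 3.8790 + 5.2442) = 100.5770 / 28.9039 = 3.47971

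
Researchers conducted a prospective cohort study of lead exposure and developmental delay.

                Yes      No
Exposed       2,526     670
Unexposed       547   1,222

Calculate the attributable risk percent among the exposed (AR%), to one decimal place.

60.9

Cells: a = 2526, b = 670, c = 547, d = 1222.
Risk in exposed = 2526/3196 = 0.79036; risk in unexposed = 547/1769 = 0.30921.
RR = 0.79036/0.30921 = 2.55604
AR% = (RR − 1)/RR × 100 = (2.55604 − 1)/2.55604 × 100 = 60.8769%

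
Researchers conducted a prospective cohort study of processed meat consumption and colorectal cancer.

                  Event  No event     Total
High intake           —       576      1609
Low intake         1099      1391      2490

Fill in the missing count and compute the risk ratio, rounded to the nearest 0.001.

The missing cell is in the exposed row: 1609 − 576 = 1033.
So a = 1033, b = 576, c = 1099, d = 1391.
RR = [a/(a+b)] / [c/(c+d)] = (1033/1609) / (1099/2490) = 0.64201/0.44137 = 1.45461

1.455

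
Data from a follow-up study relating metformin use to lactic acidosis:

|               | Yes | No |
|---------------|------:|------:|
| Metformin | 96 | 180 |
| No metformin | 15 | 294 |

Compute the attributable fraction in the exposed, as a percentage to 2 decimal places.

86.04

Cells: a = 96, b = 180, c = 15, d = 294.
Risk in exposed = 96/276 = 0.34783; risk in unexposed = 15/309 = 0.04854.
RR = 0.34783/0.04854 = 7.16522
AR% = (RR − 1)/RR × 100 = (7.16522 − 1)/7.16522 × 100 = 86.0437%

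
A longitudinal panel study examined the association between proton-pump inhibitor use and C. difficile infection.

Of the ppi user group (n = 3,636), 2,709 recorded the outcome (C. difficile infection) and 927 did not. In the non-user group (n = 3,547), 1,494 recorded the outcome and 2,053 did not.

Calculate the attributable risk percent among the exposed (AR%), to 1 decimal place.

From the description: a = 2709, b = 927, c = 1494, d = 2053.
Risk in exposed = 2709/3636 = 0.74505; risk in unexposed = 1494/3547 = 0.42120.
RR = 0.74505/0.42120 = 1.76887
AR% = (RR − 1)/RR × 100 = (1.76887 − 1)/1.76887 × 100 = 43.4667%

43.5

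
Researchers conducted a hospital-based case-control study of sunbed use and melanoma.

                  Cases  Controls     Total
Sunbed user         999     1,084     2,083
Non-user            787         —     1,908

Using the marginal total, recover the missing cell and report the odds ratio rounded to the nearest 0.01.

The missing cell is in the unexposed row: 1908 − 787 = 1121.
So a = 999, b = 1084, c = 787, d = 1121.
OR = (a·d)/(b·c) = (999 × 1121) / (1084 × 787) = 1119879 / 853108 = 1.31270

1.31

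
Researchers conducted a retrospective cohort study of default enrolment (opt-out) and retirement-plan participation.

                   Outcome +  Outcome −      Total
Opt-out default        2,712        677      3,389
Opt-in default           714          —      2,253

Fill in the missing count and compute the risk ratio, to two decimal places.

2.53

The missing cell is in the unexposed row: 2253 − 714 = 1539.
So a = 2712, b = 677, c = 714, d = 1539.
RR = [a/(a+b)] / [c/(c+d)] = (2712/3389) / (714/2253) = 0.80024/0.31691 = 2.52511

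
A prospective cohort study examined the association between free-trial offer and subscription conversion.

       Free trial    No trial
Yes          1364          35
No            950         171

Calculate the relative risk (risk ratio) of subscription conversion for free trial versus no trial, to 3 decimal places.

3.469

Reading the table with exposure as columns: a = 1364 (Free trial, case), b = 950 (Free trial, non-case), c = 35 (No trial, case), d = 171.
Risk in exposed = 1364/2314 = 0.58946; risk in unexposed = 35/206 = 0.16990.
RR = 0.58946 / 0.16990 = 3.46937
The risk among the exposed is 3.47 times that among the unexposed.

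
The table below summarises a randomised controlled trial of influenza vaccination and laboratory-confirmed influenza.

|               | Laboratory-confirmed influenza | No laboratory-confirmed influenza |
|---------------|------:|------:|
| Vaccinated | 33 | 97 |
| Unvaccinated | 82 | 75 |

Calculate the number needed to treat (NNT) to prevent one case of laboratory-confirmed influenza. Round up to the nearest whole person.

Risk in treated group = 33/130 = 0.25385; risk in control = 82/157 = 0.52229.
Absolute risk reduction = 0.52229 − 0.25385 = 0.26845
NNT = 1 / ARR = 1 / 0.26845 = 3.725 → round up → 4

4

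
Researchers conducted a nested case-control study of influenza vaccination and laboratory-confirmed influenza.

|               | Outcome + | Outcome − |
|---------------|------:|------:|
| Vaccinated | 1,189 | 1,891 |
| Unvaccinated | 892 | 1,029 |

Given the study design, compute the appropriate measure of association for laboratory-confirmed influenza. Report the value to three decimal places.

0.725

Cells: a = 1189, b = 1891, c = 892, d = 1029.
This is a nested case-control study: participants were sampled on outcome status, so risks in the source population cannot be estimated directly — relative risk is not valid here. The odds ratio is the appropriate measure.
OR = (a·d)/(b·c) = (1189 × 1029) / (1891 × 892) = 1223481 / 1686772 = 0.72534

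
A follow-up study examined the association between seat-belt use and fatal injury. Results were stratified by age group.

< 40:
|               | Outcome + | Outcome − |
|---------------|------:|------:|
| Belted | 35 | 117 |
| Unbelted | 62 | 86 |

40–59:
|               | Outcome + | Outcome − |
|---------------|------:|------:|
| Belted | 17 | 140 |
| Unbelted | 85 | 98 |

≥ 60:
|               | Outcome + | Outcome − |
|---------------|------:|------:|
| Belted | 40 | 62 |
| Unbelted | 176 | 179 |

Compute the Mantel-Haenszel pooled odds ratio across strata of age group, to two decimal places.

OR_MH = Σ(aᵢdᵢ/nᵢ) / Σ(bᵢcᵢ/nᵢ), where nᵢ is the stratum total.
Stratum 1 (< 40): n = 300; a·d/n = 35·86/300 = 10.0333; b·c/n = 117·62/300 = 24.1800
Stratum 2 (40–59): n = 340; a·d/n = 17·98/340 = 4.9000; b·c/n = 140·85/340 = 35.0000
Stratum 3 (≥ 60): n = 457; a·d/n = 40·179/457 = 15.6674; b·c/n = 62·176/457 = 23.8775
OR_MH = (10.0333 + 4.9000 + 15.6674) / (24.1800 + 35.0000 + 23.8775) = 30.6007 / 83.0575 = 0.36843

0.37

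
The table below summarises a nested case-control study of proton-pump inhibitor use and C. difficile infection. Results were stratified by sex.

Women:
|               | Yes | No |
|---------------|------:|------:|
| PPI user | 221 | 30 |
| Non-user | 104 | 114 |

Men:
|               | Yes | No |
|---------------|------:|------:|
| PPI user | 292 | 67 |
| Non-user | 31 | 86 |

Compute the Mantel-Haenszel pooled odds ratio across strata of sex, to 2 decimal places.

9.67

OR_MH = Σ(aᵢdᵢ/nᵢ) / Σ(bᵢcᵢ/nᵢ), where nᵢ is the stratum total.
Stratum 1 (Women): n = 469; a·d/n = 221·114/469 = 53.7186; b·c/n = 30·104/469 = 6.6525
Stratum 2 (Men): n = 476; a·d/n = 292·86/476 = 52.7563; b·c/n = 67·31/476 = 4.3634
OR_MH = (53.7186 + 52.7563) / (6.6525 + 4.3634) = 106.4749 / 11.0159 = 9.66556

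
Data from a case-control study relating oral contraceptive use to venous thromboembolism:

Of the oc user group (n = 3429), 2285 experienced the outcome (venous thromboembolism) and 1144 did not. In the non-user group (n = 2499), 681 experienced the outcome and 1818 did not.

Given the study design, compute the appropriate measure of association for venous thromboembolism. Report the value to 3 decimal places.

5.332

From the description: a = 2285, b = 1144, c = 681, d = 1818.
This is a case-control study: participants were sampled on outcome status, so risks in the source population cannot be estimated directly — relative risk is not valid here. The odds ratio is the appropriate measure.
OR = (a·d)/(b·c) = (2285 × 1818) / (1144 × 681) = 4154130 / 779064 = 5.33221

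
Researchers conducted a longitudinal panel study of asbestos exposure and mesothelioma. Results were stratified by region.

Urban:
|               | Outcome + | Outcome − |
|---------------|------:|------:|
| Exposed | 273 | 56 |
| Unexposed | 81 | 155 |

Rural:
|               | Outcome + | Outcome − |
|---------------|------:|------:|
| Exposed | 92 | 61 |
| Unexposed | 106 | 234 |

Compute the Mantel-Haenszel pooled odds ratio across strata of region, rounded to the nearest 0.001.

OR_MH = Σ(aᵢdᵢ/nᵢ) / Σ(bᵢcᵢ/nᵢ), where nᵢ is the stratum total.
Stratum 1 (Urban): n = 565; a·d/n = 273·155/565 = 74.8938; b·c/n = 56·81/565 = 8.0283
Stratum 2 (Rural): n = 493; a·d/n = 92·234/493 = 43.6673; b·c/n = 61·106/493 = 13.1156
OR_MH = (74.8938 + 43.6673) / (8.0283 + 13.1156) = 118.5611 / 21.1439 = 5.60734

5.607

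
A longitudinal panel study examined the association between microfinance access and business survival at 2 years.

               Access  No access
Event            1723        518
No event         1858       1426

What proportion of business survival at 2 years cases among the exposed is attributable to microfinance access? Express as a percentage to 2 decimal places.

Reading the table with exposure as columns: a = 1723 (Access, case), b = 1858 (Access, non-case), c = 518 (No access, case), d = 1426.
Risk in exposed = 1723/3581 = 0.48115; risk in unexposed = 518/1944 = 0.26646.
RR = 0.48115/0.26646 = 1.80571
AR% = (RR − 1)/RR × 100 = (1.80571 − 1)/1.80571 × 100 = 44.6201%

44.62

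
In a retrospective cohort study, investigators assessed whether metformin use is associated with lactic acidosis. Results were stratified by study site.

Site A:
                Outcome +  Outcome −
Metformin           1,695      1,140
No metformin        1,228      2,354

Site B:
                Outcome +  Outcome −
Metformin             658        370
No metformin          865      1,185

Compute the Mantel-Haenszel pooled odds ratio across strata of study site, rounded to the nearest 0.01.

2.72

OR_MH = Σ(aᵢdᵢ/nᵢ) / Σ(bᵢcᵢ/nᵢ), where nᵢ is the stratum total.
Stratum 1 (Site A): n = 6417; a·d/n = 1695·2354/6417 = 621.7906; b·c/n = 1140·1228/6417 = 218.1580
Stratum 2 (Site B): n = 3078; a·d/n = 658·1185/3078 = 253.3236; b·c/n = 370·865/3078 = 103.9799
OR_MH = (621.7906 + 253.3236) / (218.1580 + 103.9799) = 875.1141 / 322.1379 = 2.71658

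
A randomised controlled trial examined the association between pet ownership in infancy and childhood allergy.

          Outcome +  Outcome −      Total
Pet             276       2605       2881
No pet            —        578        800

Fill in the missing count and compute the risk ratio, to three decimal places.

The missing cell is in the unexposed row: 800 − 578 = 222.
So a = 276, b = 2605, c = 222, d = 578.
RR = [a/(a+b)] / [c/(c+d)] = (276/2881) / (222/800) = 0.09580/0.27750 = 0.34523

0.345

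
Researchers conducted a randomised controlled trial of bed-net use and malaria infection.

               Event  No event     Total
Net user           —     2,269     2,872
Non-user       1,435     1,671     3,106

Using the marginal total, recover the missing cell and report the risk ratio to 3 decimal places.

The missing cell is in the exposed row: 2872 − 2269 = 603.
So a = 603, b = 2269, c = 1435, d = 1671.
RR = [a/(a+b)] / [c/(c+d)] = (603/2872) / (1435/3106) = 0.20996/0.46201 = 0.45445

0.454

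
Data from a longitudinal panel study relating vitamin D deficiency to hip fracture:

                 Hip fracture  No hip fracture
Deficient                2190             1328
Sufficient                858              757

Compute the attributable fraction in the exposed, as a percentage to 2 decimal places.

14.66

Cells: a = 2190, b = 1328, c = 858, d = 757.
Risk in exposed = 2190/3518 = 0.62251; risk in unexposed = 858/1615 = 0.53127.
RR = 0.62251/0.53127 = 1.17175
AR% = (RR − 1)/RR × 100 = (1.17175 − 1)/1.17175 × 100 = 14.6573%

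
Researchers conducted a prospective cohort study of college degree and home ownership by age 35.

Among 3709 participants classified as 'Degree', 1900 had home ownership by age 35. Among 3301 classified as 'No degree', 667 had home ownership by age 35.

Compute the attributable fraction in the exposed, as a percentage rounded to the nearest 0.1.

From the description: a = 1900, b = 1809, c = 667, d = 2634.
Risk in exposed = 1900/3709 = 0.51227; risk in unexposed = 667/3301 = 0.20206.
RR = 0.51227/0.20206 = 2.53522
AR% = (RR − 1)/RR × 100 = (2.53522 − 1)/2.53522 × 100 = 60.5558%

60.6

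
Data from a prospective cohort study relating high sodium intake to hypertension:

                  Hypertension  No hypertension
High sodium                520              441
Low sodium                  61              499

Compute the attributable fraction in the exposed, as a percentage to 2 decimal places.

79.87

Cells: a = 520, b = 441, c = 61, d = 499.
Risk in exposed = 520/961 = 0.54110; risk in unexposed = 61/560 = 0.10893.
RR = 0.54110/0.10893 = 4.96750
AR% = (RR − 1)/RR × 100 = (4.96750 − 1)/4.96750 × 100 = 79.8692%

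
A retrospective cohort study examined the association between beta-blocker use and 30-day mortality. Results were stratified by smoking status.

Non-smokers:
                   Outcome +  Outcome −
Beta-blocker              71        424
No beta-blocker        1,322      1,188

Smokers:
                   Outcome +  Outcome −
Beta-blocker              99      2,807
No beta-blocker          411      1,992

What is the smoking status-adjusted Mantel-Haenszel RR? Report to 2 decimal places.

RR_MH = Σ(aᵢ·n₀ᵢ/nᵢ) / Σ(cᵢ·n₁ᵢ/nᵢ), with n₁ᵢ = aᵢ+bᵢ (exposed), n₀ᵢ = cᵢ+dᵢ (unexposed), nᵢ = n₁ᵢ+n₀ᵢ.
Stratum 1 (Non-smokers): n₁ = 495, n₀ = 2510, n = 3005; a·n₀/n = 71·2510/3005 = 59.3045; c·n₁/n = 1322·495/3005 = 217.7671
Stratum 2 (Smokers): n₁ = 2906, n₀ = 2403, n = 5309; a·n₀/n = 99·2403/5309 = 44.8101; c·n₁/n = 411·2906/5309 = 224.9701
RR_MH = (59.3045 + 44.8101) / (217.7671 + 224.9701) = 104.1146 / 442.7371 = 0.23516

0.24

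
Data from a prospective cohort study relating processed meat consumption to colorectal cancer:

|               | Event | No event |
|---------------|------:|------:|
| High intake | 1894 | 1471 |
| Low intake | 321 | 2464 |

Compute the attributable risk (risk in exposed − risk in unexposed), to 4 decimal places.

0.4476

Cells: a = 1894, b = 1471, c = 321, d = 2464.
Risk in exposed = 1894/3365 = 0.562853; risk in unexposed = 321/2785 = 0.115260.
Risk difference = 0.562853 − 0.115260 = 0.447593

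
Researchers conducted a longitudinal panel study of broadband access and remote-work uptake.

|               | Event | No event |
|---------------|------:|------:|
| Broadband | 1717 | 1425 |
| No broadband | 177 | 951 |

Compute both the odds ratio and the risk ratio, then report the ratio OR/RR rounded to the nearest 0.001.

Cells: a = 1717, b = 1425, c = 177, d = 951.
OR = (1717·951)/(1425·177) = 1632867/252225 = 6.47385
Risk in exposed = 1717/3142 = 0.54647; risk in unexposed = 177/1128 = 0.15691; RR = 3.48257
OR/RR = 6.47385 / 3.48257 = 1.85893
The outcome is not rare, so the OR lies further from 1 than the RR.

1.859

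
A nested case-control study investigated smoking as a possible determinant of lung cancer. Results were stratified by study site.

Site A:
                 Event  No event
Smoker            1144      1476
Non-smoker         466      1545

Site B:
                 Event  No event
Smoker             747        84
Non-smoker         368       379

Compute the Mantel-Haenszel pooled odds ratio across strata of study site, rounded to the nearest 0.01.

3.34

OR_MH = Σ(aᵢdᵢ/nᵢ) / Σ(bᵢcᵢ/nᵢ), where nᵢ is the stratum total.
Stratum 1 (Site A): n = 4631; a·d/n = 1144·1545/4631 = 381.6627; b·c/n = 1476·466/4631 = 148.5243
Stratum 2 (Site B): n = 1578; a·d/n = 747·379/1578 = 179.4125; b·c/n = 84·368/1578 = 19.5894
OR_MH = (381.6627 + 179.4125) / (148.5243 + 19.5894) = 561.0753 / 168.1136 = 3.33748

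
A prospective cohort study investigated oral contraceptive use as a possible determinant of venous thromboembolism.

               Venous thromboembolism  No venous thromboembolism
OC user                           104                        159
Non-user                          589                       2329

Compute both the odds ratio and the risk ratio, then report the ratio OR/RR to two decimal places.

1.32

Cells: a = 104, b = 159, c = 589, d = 2329.
OR = (104·2329)/(159·589) = 242216/93651 = 2.58637
Risk in exposed = 104/263 = 0.39544; risk in unexposed = 589/2918 = 0.20185; RR = 1.95906
OR/RR = 2.58637 / 1.95906 = 1.32021
The outcome is not rare, so the OR lies further from 1 than the RR.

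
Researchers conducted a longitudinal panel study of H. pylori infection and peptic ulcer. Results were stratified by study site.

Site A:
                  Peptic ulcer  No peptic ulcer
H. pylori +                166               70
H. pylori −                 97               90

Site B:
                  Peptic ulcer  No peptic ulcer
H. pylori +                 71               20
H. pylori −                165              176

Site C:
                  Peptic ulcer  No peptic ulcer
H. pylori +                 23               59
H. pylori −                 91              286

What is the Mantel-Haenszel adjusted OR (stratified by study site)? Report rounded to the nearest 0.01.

OR_MH = Σ(aᵢdᵢ/nᵢ) / Σ(bᵢcᵢ/nᵢ), where nᵢ is the stratum total.
Stratum 1 (Site A): n = 423; a·d/n = 166·90/423 = 35.3191; b·c/n = 70·97/423 = 16.0520
Stratum 2 (Site B): n = 432; a·d/n = 71·176/432 = 28.9259; b·c/n = 20·165/432 = 7.6389
Stratum 3 (Site C): n = 459; a·d/n = 23·286/459 = 14.3312; b·c/n = 59·91/459 = 11.6972
OR_MH = (35.3191 + 28.9259 + 14.3312) / (16.0520 + 7.6389 + 11.6972) = 78.5762 / 35.3881 = 2.22042

2.22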